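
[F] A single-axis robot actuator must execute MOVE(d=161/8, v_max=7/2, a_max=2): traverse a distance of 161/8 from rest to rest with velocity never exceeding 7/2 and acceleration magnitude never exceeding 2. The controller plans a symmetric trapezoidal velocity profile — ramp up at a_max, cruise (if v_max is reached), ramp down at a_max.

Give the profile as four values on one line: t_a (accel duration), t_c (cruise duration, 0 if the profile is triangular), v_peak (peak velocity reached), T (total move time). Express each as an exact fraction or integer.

vₘ²/aₘ = (7/2)²/2 = 49/8
161/8 ≥ 49/8 so v_max reached
t_a = (7/2)/2 = 7/4; v_peak = 7/2
d_cruise = 161/8 − 49/8 = 14; t_c = 14/(7/2) = 4
T = 2·7/4 + 4 = 15/2

t_a=7/4 t_c=4 v_peak=7/2 T=15/2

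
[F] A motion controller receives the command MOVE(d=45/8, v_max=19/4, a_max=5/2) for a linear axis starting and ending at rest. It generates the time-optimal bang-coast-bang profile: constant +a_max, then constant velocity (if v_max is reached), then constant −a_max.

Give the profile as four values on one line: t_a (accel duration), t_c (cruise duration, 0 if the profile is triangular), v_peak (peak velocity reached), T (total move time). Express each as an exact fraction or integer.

vₘ²/aₘ = (19/4)²/(5/2) = 361/40
45/8 < 361/40 → triangular
v_peak = √(45/8·5/2) = √(225/16) = 15/4
t_a = (15/4)/(5/2) = 3/2; t_c = 0
T = 2·3/2 = 3

t_a=3/2 t_c=0 v_peak=15/4 T=3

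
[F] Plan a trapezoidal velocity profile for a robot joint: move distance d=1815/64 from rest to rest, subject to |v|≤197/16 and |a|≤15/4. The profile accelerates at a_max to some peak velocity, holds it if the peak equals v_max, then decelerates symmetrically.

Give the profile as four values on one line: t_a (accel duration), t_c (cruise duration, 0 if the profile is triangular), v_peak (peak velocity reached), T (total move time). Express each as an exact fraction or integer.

t_a=11/4 t_c=0 v_peak=165/16 T=11/2

(v_max)²/a_max = (197/16)²/(15/4) = 38809/960
1815/64 < 38809/960 → triangular
v_peak = √(1815/64·15/4) = √(27225/256) = 165/16
t_a = (165/16)/(15/4) = 11/4; t_c = 0
T = 2·11/4 = 11/2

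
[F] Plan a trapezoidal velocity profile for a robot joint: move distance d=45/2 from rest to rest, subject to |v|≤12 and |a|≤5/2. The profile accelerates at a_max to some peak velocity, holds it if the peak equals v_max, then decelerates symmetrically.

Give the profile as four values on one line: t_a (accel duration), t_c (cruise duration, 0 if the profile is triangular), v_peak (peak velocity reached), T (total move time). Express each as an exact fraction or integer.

vₘ²/aₘ = 12²/(5/2) = 288/5
45/2 < 288/5 ⇒ no cruise
v_peak = √(45/2·5/2) = √(225/4) = 15/2
t_a = (15/2)/(5/2) = 3; t_c = 0
T = 2·3 = 6

t_a=3 t_c=0 v_peak=15/2 T=6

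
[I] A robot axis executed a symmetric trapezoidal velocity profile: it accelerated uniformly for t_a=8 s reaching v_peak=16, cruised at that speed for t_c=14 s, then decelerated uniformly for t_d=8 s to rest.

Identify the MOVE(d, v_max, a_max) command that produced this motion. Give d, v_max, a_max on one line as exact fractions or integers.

d=352 v_max=16 a_max=2

a_max = 16/8 = 2
d_a = ½·16·8 = 64; d_c = 16·14 = 224
d = 2·64 + 224 = 352
t_c = 14 > 0 so v_max = 16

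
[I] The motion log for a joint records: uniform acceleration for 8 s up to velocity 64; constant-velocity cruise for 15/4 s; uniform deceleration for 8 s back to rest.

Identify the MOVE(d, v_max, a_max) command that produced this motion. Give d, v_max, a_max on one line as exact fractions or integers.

a_max = 64/8 = 8
d_a = ½·64·8 = 256; d_c = 64·15/4 = 240
d = 2·256 + 240 = 752
t_c = 15/4 > 0 → v_max = v_peak = 64

d=752 v_max=64 a_max=8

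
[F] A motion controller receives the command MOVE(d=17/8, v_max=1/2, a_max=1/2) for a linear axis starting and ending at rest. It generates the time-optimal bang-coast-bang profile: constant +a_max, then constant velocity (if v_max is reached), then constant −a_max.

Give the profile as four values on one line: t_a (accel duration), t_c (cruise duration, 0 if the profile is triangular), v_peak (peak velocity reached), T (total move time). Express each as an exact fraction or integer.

t_a=1 t_c=13/4 v_peak=1/2 T=21/4

(v_max)²/a_max = (1/2)²/(1/2) = 1/2
17/8 ≥ 1/2 so v_max reached
t_a = (1/2)/(1/2) = 1; v_peak = 1/2
d_cruise = 17/8 − 1/2 = 13/8; t_c = (13/8)/(1/2) = 13/4
T = 2·1 + 13/4 = 21/4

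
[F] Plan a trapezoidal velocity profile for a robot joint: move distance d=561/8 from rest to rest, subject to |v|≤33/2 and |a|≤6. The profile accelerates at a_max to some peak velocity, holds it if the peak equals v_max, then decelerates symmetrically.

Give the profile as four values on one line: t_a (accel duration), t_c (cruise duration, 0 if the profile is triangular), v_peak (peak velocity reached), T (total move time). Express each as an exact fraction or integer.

t_a=11/4 t_c=3/2 v_peak=33/2 T=7

(v_max)²/a_max = (33/2)²/6 = 363/8
561/8 ≥ 363/8 so v_max reached
t_a = (33/2)/6 = 11/4; v_peak = 33/2
d_cruise = 561/8 − 363/8 = 99/4; t_c = (99/4)/(33/2) = 3/2
T = 2·11/4 + 3/2 = 7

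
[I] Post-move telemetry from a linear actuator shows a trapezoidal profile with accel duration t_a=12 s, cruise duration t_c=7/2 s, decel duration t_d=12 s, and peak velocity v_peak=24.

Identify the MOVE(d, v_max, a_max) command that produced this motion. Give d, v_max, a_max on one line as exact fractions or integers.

d=372 v_max=24 a_max=2

a_max = 24/12 = 2
d_a = ½·24·12 = 144; d_c = 24·7/2 = 84
d = 2·144 + 84 = 372
t_c = 7/2 > 0 → v_max = v_peak = 24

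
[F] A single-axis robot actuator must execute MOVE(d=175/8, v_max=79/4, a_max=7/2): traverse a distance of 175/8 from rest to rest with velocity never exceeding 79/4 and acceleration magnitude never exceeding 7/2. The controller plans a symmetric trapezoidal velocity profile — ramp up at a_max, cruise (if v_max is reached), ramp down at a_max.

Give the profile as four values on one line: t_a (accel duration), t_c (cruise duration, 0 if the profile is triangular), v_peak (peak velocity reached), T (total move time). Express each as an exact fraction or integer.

t_a=5/2 t_c=0 v_peak=35/4 T=5

vₘ²/aₘ = (79/4)²/(7/2) = 6241/56
175/8 < 6241/56 → triangular
v_peak = √(175/8·7/2) = √(1225/16) = 35/4
t_a = (35/4)/(7/2) = 5/2; t_c = 0
T = 2·5/2 = 5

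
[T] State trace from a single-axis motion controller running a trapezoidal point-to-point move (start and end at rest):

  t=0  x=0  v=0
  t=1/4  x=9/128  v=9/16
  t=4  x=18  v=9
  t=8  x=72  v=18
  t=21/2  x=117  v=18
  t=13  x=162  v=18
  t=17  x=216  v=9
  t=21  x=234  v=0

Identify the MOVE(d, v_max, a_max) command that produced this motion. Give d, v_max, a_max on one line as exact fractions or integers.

final state: t=21, x=234, v=0 → d = 234
a_max = (9/16−0)/(1/4−0) = 9/4
max v = 18 over t∈[8,13] → v_max = 18
check: 18·(8+5) = 234 ✓

d=234 v_max=18 a_max=9/4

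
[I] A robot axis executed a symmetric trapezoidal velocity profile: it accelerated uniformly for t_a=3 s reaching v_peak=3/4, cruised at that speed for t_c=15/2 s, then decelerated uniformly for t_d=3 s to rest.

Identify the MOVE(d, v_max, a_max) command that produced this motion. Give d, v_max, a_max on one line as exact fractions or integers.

d=63/8 v_max=3/4 a_max=1/4

a_max = (3/4)/3 = 1/4
d_a = ½·3/4·3 = 9/8; d_c = 3/4·15/2 = 45/8
d = 2·9/8 + 45/8 = 63/8
t_c = 15/2 > 0 so v_max = 3/4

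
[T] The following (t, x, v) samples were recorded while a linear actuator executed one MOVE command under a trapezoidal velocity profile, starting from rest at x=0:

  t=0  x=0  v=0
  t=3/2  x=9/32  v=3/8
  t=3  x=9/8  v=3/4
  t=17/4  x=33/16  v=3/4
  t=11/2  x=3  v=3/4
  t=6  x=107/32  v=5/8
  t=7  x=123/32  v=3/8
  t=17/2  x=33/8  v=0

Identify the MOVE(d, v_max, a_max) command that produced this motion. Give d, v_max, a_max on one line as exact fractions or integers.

d=33/8 v_max=3/4 a_max=1/4

final state: t=17/2, x=33/8, v=0 → d = 33/8
a_max = (3/8−0)/(3/2−0) = 1/4
max v = 3/4 over t∈[3,11/2] → v_max = 3/4
check: 3/4·(3+5/2) = 33/8 ✓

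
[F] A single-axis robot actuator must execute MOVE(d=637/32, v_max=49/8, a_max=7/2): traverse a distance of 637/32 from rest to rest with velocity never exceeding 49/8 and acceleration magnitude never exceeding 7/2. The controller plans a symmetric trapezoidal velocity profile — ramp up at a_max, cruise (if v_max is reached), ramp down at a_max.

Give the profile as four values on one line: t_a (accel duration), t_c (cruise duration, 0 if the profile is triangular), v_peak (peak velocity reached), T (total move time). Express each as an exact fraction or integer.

vₘ²/aₘ = (49/8)²/(7/2) = 343/32
637/32 ≥ 343/32 ⇒ cruise phase
t_a = (49/8)/(7/2) = 7/4; v_peak = 49/8
d_cruise = 637/32 − 343/32 = 147/16; t_c = (147/16)/(49/8) = 3/2
T = 2·7/4 + 3/2 = 5

t_a=7/4 t_c=3/2 v_peak=49/8 T=5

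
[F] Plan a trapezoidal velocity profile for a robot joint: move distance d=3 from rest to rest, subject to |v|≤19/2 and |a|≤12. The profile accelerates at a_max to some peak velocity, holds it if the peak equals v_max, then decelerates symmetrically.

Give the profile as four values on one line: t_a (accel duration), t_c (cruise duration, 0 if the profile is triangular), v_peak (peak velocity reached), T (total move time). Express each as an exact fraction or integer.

t_a=1/2 t_c=0 v_peak=6 T=1

(v_max)²/a_max = (19/2)²/12 = 361/48
3 < 361/48 → triangular
v_peak = √(3·12) = √36 = 6
t_a = 6/12 = 1/2; t_c = 0
T = 2·1/2 = 1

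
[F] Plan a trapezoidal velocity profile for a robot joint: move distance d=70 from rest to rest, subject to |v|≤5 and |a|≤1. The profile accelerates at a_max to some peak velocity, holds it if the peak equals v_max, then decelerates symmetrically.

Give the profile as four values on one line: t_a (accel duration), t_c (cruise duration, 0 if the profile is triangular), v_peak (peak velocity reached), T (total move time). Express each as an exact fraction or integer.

vₘ²/aₘ = 5²/1 = 25
70 ≥ 25 ⇒ cruise phase
t_a = 5/1 = 5; v_peak = 5
d_cruise = 70 − 25 = 45; t_c = 45/5 = 9
T = 2·5 + 9 = 19

t_a=5 t_c=9 v_peak=5 T=19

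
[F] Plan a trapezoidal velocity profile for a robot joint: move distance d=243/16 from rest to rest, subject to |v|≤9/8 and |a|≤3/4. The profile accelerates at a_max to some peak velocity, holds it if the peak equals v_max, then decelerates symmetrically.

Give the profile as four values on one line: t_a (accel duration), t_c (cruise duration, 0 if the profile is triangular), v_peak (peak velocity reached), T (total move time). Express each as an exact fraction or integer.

t_a=3/2 t_c=12 v_peak=9/8 T=15

vₘ²/aₘ = (9/8)²/(3/4) = 27/16
243/16 ≥ 27/16 → trapezoidal
t_a = (9/8)/(3/4) = 3/2; v_peak = 9/8
d_cruise = 243/16 − 27/16 = 27/2; t_c = (27/2)/(9/8) = 12
T = 2·3/2 + 12 = 15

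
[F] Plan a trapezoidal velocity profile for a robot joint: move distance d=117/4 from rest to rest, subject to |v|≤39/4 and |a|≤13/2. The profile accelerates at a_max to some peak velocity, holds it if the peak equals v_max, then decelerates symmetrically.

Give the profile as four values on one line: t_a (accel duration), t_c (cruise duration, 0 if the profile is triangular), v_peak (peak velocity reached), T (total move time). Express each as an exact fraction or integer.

(v_max)²/a_max = (39/4)²/(13/2) = 117/8
117/4 ≥ 117/8 → trapezoidal
t_a = (39/4)/(13/2) = 3/2; v_peak = 39/4
d_cruise = 117/4 − 117/8 = 117/8; t_c = (117/8)/(39/4) = 3/2
T = 2·3/2 + 3/2 = 9/2

t_a=3/2 t_c=3/2 v_peak=39/4 T=9/2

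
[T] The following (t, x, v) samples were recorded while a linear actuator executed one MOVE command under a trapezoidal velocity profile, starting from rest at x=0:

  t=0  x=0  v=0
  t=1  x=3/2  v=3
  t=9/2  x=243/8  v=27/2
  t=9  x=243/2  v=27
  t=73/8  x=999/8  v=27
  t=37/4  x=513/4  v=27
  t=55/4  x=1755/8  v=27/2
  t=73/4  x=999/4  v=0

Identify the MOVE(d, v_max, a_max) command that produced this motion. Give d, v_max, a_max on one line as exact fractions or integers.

d=999/4 v_max=27 a_max=3

final state: t=73/4, x=999/4, v=0 → d = 999/4
a_max = (3−0)/(1−0) = 3
max v = 27 over t∈[9,37/4] → v_max = 27
check: 27·(9+1/4) = 999/4 ✓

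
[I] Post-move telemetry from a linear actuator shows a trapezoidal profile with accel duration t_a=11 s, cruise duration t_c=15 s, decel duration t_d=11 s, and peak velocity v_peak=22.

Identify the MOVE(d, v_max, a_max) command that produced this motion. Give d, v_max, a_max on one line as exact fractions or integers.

d=572 v_max=22 a_max=2

a_max = 22/11 = 2
d_a = ½·22·11 = 121; d_c = 22·15 = 330
d = 2·121 + 330 = 572
t_c = 15 > 0 ⇒ limit active, v_max = 22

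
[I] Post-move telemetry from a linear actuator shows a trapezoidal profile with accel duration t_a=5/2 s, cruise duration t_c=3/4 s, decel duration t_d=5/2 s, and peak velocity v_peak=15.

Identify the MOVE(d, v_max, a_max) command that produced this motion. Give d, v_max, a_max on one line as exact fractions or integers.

a_max = 15/(5/2) = 6
d_a = ½·15·5/2 = 75/4; d_c = 15·3/4 = 45/4
d = 2·75/4 + 45/4 = 195/4
t_c = 3/4 > 0 so v_max = 15

d=195/4 v_max=15 a_max=6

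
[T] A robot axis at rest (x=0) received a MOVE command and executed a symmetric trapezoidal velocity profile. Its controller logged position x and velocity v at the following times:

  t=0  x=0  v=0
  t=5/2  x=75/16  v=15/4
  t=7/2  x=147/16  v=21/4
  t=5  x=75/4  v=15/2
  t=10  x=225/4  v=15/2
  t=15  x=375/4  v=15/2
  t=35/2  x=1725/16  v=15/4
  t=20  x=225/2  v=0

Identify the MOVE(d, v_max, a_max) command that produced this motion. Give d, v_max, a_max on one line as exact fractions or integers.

d=225/2 v_max=15/2 a_max=3/2

final state: t=20, x=225/2, v=0 → d = 225/2
a_max = (15/4−0)/(5/2−0) = 3/2
max v = 15/2 over t∈[5,15] → v_max = 15/2
check: 15/2·(5+10) = 225/2 ✓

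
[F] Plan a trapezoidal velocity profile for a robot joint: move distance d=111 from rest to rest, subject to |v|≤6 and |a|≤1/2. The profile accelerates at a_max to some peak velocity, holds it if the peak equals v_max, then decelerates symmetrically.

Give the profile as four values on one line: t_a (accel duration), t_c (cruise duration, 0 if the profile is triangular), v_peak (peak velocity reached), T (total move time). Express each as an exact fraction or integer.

vₘ²/aₘ = 6²/(1/2) = 72
111 ≥ 72 ⇒ cruise phase
t_a = 6/(1/2) = 12; v_peak = 6
d_cruise = 111 − 72 = 39; t_c = 39/6 = 13/2
T = 2·12 + 13/2 = 61/2

t_a=12 t_c=13/2 v_peak=6 T=61/2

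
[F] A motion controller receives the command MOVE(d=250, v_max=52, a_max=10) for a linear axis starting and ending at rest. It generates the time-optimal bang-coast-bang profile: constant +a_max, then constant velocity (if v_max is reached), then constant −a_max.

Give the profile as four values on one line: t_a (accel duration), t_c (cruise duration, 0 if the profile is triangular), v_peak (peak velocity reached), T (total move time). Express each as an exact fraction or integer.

(v_max)²/a_max = 52²/10 = 1352/5
250 < 1352/5 → triangular
v_peak = √(250·10) = √2500 = 50
t_a = 50/10 = 5; t_c = 0
T = 2·5 = 10

t_a=5 t_c=0 v_peak=50 T=10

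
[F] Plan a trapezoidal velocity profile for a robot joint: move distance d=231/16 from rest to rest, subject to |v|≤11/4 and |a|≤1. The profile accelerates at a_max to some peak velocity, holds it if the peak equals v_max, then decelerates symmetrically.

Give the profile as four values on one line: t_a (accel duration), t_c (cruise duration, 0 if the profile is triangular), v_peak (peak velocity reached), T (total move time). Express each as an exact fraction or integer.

t_a=11/4 t_c=5/2 v_peak=11/4 T=8

vₘ²/aₘ = (11/4)²/1 = 121/16
231/16 ≥ 121/16 → trapezoidal
t_a = (11/4)/1 = 11/4; v_peak = 11/4
d_cruise = 231/16 − 121/16 = 55/8; t_c = (55/8)/(11/4) = 5/2
T = 2·11/4 + 5/2 = 8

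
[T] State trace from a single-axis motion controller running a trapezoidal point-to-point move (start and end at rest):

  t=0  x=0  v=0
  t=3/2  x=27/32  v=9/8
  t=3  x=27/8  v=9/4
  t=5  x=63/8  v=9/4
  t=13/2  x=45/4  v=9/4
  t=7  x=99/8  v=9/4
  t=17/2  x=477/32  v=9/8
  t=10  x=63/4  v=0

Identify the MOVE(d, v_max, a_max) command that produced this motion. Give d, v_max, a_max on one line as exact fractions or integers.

d=63/4 v_max=9/4 a_max=3/4

final state: t=10, x=63/4, v=0 → d = 63/4
a_max = (9/8−0)/(3/2−0) = 3/4
max v = 9/4 over t∈[3,7] → v_max = 9/4
check: 9/4·(3+4) = 63/4 ✓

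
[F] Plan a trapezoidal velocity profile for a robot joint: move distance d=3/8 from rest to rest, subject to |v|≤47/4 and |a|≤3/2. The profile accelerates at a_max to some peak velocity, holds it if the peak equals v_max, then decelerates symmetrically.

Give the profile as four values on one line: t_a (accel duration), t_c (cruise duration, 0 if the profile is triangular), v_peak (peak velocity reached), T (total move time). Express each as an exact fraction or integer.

(v_max)²/a_max = (47/4)²/(3/2) = 2209/24
3/8 < 2209/24 so t_c = 0
v_peak = √(3/8·3/2) = √(9/16) = 3/4
t_a = (3/4)/(3/2) = 1/2; t_c = 0
T = 2·1/2 = 1

t_a=1/2 t_c=0 v_peak=3/4 T=1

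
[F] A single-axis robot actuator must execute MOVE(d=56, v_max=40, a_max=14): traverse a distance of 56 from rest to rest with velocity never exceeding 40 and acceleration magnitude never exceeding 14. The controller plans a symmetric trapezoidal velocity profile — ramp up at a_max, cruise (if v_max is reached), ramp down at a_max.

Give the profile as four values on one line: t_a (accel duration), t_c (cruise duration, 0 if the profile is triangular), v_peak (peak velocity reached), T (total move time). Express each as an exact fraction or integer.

t_a=2 t_c=0 v_peak=28 T=4

(v_max)²/a_max = 40²/14 = 800/7
56 < 800/7 ⇒ no cruise
v_peak = √(56·14) = √784 = 28
t_a = 28/14 = 2; t_c = 0
T = 2·2 = 4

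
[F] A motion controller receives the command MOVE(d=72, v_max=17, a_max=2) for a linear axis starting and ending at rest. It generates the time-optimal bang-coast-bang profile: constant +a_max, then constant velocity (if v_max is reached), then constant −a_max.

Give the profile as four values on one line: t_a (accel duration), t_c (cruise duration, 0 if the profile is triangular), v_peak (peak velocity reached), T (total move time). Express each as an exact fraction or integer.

v_max²/a_max = 17²/2 = 289/2
72 < 289/2 ⇒ no cruise
v_peak = √(72·2) = √144 = 12
t_a = 12/2 = 6; t_c = 0
T = 2·6 = 12

t_a=6 t_c=0 v_peak=12 T=12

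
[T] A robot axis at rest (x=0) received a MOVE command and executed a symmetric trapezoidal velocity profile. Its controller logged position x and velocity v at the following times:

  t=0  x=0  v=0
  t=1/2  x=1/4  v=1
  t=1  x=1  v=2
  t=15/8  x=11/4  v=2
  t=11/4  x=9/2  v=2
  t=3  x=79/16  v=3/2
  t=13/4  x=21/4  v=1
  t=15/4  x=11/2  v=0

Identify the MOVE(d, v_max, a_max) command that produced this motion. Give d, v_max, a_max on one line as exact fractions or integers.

final state: t=15/4, x=11/2, v=0 → d = 11/2
a_max = (1−0)/(1/2−0) = 2
max v = 2 over t∈[1,11/4] → v_max = 2
check: 2·(1+7/4) = 11/2 ✓

d=11/2 v_max=2 a_max=2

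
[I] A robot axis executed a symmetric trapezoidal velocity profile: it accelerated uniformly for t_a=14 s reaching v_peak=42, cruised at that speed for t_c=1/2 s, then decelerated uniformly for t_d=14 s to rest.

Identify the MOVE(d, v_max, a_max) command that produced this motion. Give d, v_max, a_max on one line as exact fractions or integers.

a_max = 42/14 = 3
d_a = ½·42·14 = 294; d_c = 42·1/2 = 21
d = 2·294 + 21 = 609
t_c = 1/2 > 0 → v_max = v_peak = 42

d=609 v_max=42 a_max=3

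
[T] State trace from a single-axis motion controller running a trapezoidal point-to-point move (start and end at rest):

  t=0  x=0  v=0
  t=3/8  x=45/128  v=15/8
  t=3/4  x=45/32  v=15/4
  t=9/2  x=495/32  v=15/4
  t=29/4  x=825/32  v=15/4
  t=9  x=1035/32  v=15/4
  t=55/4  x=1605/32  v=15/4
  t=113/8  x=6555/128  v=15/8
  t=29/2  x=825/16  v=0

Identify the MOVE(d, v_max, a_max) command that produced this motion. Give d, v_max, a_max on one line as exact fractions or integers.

d=825/16 v_max=15/4 a_max=5

final state: t=29/2, x=825/16, v=0 → d = 825/16
a_max = (15/8−0)/(3/8−0) = 5
max v = 15/4 over t∈[3/4,55/4] → v_max = 15/4
check: 15/4·(3/4+13) = 825/16 ✓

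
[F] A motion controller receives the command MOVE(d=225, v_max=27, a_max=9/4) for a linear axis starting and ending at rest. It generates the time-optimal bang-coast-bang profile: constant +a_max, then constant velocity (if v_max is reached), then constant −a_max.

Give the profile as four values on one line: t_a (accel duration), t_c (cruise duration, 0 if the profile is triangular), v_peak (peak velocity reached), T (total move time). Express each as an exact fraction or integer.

t_a=10 t_c=0 v_peak=45/2 T=20

(v_max)²/a_max = 27²/(9/4) = 324
225 < 324 so t_c = 0
v_peak = √(225·9/4) = √(2025/4) = 45/2
t_a = (45/2)/(9/4) = 10; t_c = 0
T = 2·10 = 20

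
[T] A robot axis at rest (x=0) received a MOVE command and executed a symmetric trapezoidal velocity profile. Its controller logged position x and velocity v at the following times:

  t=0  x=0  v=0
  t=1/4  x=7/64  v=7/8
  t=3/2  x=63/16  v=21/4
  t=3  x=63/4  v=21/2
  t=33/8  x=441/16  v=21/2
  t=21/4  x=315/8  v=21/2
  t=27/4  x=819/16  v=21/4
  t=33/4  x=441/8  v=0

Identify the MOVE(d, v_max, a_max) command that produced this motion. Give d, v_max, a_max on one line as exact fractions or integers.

final state: t=33/4, x=441/8, v=0 → d = 441/8
a_max = (7/8−0)/(1/4−0) = 7/2
max v = 21/2 over t∈[3,21/4] → v_max = 21/2
check: 21/2·(3+9/4) = 441/8 ✓

d=441/8 v_max=21/2 a_max=7/2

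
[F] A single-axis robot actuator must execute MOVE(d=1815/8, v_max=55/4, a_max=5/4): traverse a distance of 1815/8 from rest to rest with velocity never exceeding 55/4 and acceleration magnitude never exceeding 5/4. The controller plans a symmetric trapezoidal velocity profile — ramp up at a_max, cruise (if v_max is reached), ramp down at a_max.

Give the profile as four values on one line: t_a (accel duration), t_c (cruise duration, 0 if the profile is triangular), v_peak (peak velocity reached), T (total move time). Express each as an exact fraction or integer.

v_max²/a_max = (55/4)²/(5/4) = 605/4
1815/8 ≥ 605/4 ⇒ cruise phase
t_a = (55/4)/(5/4) = 11; v_peak = 55/4
d_cruise = 1815/8 − 605/4 = 605/8; t_c = (605/8)/(55/4) = 11/2
T = 2·11 + 11/2 = 55/2

t_a=11 t_c=11/2 v_peak=55/4 T=55/2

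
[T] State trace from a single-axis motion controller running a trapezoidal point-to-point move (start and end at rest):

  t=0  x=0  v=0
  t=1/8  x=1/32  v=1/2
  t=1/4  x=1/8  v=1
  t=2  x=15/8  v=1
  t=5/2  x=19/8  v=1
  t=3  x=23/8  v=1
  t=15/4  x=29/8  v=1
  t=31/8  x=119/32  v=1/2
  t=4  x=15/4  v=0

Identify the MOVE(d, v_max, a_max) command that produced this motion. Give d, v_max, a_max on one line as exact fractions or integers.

d=15/4 v_max=1 a_max=4

final state: t=4, x=15/4, v=0 → d = 15/4
a_max = (1/2−0)/(1/8−0) = 4
max v = 1 over t∈[1/4,15/4] → v_max = 1
check: 1·(1/4+7/2) = 15/4 ✓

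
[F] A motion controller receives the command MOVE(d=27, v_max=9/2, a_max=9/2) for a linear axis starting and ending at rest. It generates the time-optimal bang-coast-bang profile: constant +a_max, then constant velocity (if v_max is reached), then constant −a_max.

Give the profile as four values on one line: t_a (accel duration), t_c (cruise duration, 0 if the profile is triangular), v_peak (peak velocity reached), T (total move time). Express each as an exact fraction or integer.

t_a=1 t_c=5 v_peak=9/2 T=7

vₘ²/aₘ = (9/2)²/(9/2) = 9/2
27 ≥ 9/2 → trapezoidal
t_a = (9/2)/(9/2) = 1; v_peak = 9/2
d_cruise = 27 − 9/2 = 45/2; t_c = (45/2)/(9/2) = 5
T = 2·1 + 5 = 7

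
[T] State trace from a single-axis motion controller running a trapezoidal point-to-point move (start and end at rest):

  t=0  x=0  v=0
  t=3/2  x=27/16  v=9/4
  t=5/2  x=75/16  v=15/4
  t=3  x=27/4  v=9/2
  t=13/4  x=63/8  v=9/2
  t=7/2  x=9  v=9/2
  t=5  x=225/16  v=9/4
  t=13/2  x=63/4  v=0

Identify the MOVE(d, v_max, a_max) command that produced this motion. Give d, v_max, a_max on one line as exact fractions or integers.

final state: t=13/2, x=63/4, v=0 → d = 63/4
a_max = (9/4−0)/(3/2−0) = 3/2
max v = 9/2 over t∈[3,7/2] → v_max = 9/2
check: 9/2·(3+1/2) = 63/4 ✓

d=63/4 v_max=9/2 a_max=3/2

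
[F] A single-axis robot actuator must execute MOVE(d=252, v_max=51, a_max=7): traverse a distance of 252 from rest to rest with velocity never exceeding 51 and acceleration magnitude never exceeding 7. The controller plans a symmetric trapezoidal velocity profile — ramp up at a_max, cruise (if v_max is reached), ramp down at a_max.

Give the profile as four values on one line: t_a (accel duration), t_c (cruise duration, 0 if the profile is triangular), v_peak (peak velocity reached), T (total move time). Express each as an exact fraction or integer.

t_a=6 t_c=0 v_peak=42 T=12

(v_max)²/a_max = 51²/7 = 2601/7
252 < 2601/7 ⇒ no cruise
v_peak = √(252·7) = √1764 = 42
t_a = 42/7 = 6; t_c = 0
T = 2·6 = 12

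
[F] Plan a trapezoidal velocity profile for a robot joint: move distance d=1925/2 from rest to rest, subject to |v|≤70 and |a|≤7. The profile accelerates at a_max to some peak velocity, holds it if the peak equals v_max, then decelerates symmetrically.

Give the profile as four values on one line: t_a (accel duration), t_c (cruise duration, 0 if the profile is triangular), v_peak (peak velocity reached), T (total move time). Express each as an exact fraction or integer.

v_max²/a_max = 70²/7 = 700
1925/2 ≥ 700 so v_max reached
t_a = 70/7 = 10; v_peak = 70
d_cruise = 1925/2 − 700 = 525/2; t_c = (525/2)/70 = 15/4
T = 2·10 + 15/4 = 95/4

t_a=10 t_c=15/4 v_peak=70 T=95/4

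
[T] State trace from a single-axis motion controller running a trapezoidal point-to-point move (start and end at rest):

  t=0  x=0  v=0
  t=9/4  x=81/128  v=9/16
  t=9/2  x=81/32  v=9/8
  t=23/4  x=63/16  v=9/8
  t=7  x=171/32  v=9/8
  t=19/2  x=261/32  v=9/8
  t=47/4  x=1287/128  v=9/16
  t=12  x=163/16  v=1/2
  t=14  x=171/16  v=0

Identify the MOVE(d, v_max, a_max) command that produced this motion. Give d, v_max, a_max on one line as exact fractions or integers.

final state: t=14, x=171/16, v=0 → d = 171/16
a_max = (9/16−0)/(9/4−0) = 1/4
max v = 9/8 over t∈[9/2,19/2] → v_max = 9/8
check: 9/8·(9/2+5) = 171/16 ✓

d=171/16 v_max=9/8 a_max=1/4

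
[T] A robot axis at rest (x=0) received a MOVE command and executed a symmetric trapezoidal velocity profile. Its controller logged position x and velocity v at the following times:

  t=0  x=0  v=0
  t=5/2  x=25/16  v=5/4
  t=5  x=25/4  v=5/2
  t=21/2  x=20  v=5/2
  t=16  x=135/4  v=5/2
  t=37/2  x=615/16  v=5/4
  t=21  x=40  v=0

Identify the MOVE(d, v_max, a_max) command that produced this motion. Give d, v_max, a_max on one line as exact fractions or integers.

d=40 v_max=5/2 a_max=1/2

final state: t=21, x=40, v=0 → d = 40
a_max = (5/4−0)/(5/2−0) = 1/2
max v = 5/2 over t∈[5,16] → v_max = 5/2
check: 5/2·(5+11) = 40 ✓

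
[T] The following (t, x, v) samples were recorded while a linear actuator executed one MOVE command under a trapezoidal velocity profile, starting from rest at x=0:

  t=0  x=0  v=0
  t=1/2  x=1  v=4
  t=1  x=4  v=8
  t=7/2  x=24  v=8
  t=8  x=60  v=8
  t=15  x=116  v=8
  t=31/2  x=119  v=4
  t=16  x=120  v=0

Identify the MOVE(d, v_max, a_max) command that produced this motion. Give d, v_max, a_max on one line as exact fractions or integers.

d=120 v_max=8 a_max=8

final state: t=16, x=120, v=0 → d = 120
a_max = (4−0)/(1/2−0) = 8
max v = 8 over t∈[1,15] → v_max = 8
check: 8·(1+14) = 120 ✓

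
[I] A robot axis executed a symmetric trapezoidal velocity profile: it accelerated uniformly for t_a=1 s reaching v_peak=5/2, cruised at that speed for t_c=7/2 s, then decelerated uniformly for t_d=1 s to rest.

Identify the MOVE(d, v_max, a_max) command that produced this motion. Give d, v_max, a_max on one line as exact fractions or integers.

a_max = (5/2)/1 = 5/2
d_a = ½·5/2·1 = 5/4; d_c = 5/2·7/2 = 35/4
d = 2·5/4 + 35/4 = 45/4
t_c = 7/2 > 0 ⇒ limit active, v_max = 5/2

d=45/4 v_max=5/2 a_max=5/2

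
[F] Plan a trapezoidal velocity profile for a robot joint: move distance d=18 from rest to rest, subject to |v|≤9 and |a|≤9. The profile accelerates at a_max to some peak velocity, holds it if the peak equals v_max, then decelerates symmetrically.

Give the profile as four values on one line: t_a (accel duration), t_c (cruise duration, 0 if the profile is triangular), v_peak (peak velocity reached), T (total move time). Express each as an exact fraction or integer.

t_a=1 t_c=1 v_peak=9 T=3

v_max²/a_max = 9²/9 = 9
18 ≥ 9 → trapezoidal
t_a = 9/9 = 1; v_peak = 9
d_cruise = 18 − 9 = 9; t_c = 9/9 = 1
T = 2·1 + 1 = 3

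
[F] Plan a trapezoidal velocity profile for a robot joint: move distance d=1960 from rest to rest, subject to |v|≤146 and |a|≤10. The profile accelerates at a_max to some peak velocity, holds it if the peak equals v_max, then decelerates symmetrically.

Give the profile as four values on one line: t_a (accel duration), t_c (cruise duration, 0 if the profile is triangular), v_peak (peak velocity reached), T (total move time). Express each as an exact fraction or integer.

v_max²/a_max = 146²/10 = 10658/5
1960 < 10658/5 → triangular
v_peak = √(1960·10) = √19600 = 140
t_a = 140/10 = 14; t_c = 0
T = 2·14 = 28

t_a=14 t_c=0 v_peak=140 T=28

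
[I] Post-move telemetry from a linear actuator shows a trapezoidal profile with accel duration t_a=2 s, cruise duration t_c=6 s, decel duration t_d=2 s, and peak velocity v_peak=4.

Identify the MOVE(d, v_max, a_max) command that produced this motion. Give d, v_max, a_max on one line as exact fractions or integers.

a_max = 4/2 = 2
d_a = ½·4·2 = 4; d_c = 4·6 = 24
d = 2·4 + 24 = 32
t_c = 6 > 0 → v_max = v_peak = 4

d=32 v_max=4 a_max=2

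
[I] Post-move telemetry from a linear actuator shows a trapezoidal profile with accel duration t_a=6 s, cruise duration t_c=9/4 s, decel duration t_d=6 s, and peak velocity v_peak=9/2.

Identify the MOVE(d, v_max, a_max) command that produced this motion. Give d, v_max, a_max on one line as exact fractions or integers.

d=297/8 v_max=9/2 a_max=3/4

a_max = (9/2)/6 = 3/4
d_a = ½·9/2·6 = 27/2; d_c = 9/2·9/4 = 81/8
d = 2·27/2 + 81/8 = 297/8
t_c = 9/4 > 0 so v_max = 9/2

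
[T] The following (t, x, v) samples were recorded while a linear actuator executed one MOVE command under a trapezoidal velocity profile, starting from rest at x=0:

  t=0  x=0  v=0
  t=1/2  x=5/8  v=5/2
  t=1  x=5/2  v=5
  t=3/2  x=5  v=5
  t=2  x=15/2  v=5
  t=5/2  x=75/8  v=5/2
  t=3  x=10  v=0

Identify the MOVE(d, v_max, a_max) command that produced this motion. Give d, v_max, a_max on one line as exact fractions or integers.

final state: t=3, x=10, v=0 → d = 10
a_max = (5/2−0)/(1/2−0) = 5
max v = 5 over t∈[1,2] → v_max = 5
check: 5·(1+1) = 10 ✓

d=10 v_max=5 a_max=5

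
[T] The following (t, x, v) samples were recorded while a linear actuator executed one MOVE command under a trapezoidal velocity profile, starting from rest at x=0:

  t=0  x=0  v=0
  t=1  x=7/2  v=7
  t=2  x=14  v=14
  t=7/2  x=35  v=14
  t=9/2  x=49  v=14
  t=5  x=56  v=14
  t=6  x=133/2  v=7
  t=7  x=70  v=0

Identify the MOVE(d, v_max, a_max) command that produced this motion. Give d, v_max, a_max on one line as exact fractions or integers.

d=70 v_max=14 a_max=7

final state: t=7, x=70, v=0 → d = 70
a_max = (7−0)/(1−0) = 7
max v = 14 over t∈[2,5] → v_max = 14
check: 14·(2+3) = 70 ✓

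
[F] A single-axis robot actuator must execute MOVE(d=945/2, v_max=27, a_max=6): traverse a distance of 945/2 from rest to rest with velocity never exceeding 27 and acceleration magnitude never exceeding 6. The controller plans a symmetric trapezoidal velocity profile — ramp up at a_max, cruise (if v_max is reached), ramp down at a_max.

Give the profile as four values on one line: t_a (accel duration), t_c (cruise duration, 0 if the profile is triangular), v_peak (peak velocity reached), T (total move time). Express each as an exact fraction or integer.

t_a=9/2 t_c=13 v_peak=27 T=22

(v_max)²/a_max = 27²/6 = 243/2
945/2 ≥ 243/2 so v_max reached
t_a = 27/6 = 9/2; v_peak = 27
d_cruise = 945/2 − 243/2 = 351; t_c = 351/27 = 13
T = 2·9/2 + 13 = 22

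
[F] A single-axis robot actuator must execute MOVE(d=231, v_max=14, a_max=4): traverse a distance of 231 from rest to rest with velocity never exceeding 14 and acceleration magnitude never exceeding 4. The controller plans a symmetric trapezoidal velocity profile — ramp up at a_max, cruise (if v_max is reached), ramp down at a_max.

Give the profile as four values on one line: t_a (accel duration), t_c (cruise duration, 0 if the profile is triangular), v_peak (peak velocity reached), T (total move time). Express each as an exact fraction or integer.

(v_max)²/a_max = 14²/4 = 49
231 ≥ 49 so v_max reached
t_a = 14/4 = 7/2; v_peak = 14
d_cruise = 231 − 49 = 182; t_c = 182/14 = 13
T = 2·7/2 + 13 = 20

t_a=7/2 t_c=13 v_peak=14 T=20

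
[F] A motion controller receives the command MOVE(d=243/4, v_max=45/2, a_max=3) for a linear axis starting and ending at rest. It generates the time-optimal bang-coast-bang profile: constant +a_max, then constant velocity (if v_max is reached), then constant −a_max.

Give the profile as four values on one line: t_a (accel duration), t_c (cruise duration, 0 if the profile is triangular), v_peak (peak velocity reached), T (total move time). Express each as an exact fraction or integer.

vₘ²/aₘ = (45/2)²/3 = 675/4
243/4 < 675/4 → triangular
v_peak = √(243/4·3) = √(729/4) = 27/2
t_a = (27/2)/3 = 9/2; t_c = 0
T = 2·9/2 = 9

t_a=9/2 t_c=0 v_peak=27/2 T=9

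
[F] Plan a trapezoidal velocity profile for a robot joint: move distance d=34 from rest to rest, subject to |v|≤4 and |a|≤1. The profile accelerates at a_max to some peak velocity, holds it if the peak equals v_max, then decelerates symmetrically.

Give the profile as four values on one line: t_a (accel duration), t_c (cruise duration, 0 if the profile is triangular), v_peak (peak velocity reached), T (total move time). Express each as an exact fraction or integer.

t_a=4 t_c=9/2 v_peak=4 T=25/2

v_max²/a_max = 4²/1 = 16
34 ≥ 16 → trapezoidal
t_a = 4/1 = 4; v_peak = 4
d_cruise = 34 − 16 = 18; t_c = 18/4 = 9/2
T = 2·4 + 9/2 = 25/2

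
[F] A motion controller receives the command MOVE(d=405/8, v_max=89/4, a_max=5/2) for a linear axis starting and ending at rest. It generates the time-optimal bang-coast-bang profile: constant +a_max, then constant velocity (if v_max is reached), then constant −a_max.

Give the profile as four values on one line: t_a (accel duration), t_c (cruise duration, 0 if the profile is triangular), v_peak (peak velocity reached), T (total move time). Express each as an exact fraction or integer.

t_a=9/2 t_c=0 v_peak=45/4 T=9

(v_max)²/a_max = (89/4)²/(5/2) = 7921/40
405/8 < 7921/40 ⇒ no cruise
v_peak = √(405/8·5/2) = √(2025/16) = 45/4
t_a = (45/4)/(5/2) = 9/2; t_c = 0
T = 2·9/2 = 9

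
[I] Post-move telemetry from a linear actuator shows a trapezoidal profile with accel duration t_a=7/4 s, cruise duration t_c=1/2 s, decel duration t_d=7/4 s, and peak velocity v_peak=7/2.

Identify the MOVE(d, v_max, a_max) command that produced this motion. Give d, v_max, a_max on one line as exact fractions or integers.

d=63/8 v_max=7/2 a_max=2

a_max = (7/2)/(7/4) = 2
d_a = ½·7/2·7/4 = 49/16; d_c = 7/2·1/2 = 7/4
d = 2·49/16 + 7/4 = 63/8
t_c = 1/2 > 0 so v_max = 7/2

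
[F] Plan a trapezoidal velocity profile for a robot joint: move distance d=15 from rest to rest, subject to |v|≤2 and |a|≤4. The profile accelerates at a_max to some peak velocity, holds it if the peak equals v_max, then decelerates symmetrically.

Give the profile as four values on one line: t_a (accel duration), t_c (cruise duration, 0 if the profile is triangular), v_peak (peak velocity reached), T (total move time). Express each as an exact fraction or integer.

v_max²/a_max = 2²/4 = 1
15 ≥ 1 → trapezoidal
t_a = 2/4 = 1/2; v_peak = 2
d_cruise = 15 − 1 = 14; t_c = 14/2 = 7
T = 2·1/2 + 7 = 8

t_a=1/2 t_c=7 v_peak=2 T=8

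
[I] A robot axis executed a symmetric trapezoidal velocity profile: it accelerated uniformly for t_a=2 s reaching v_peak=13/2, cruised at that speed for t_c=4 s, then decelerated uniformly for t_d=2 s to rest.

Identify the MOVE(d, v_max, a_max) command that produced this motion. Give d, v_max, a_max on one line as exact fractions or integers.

a_max = (13/2)/2 = 13/4
d_a = ½·13/2·2 = 13/2; d_c = 13/2·4 = 26
d = 2·13/2 + 26 = 39
t_c = 4 > 0 → v_max = v_peak = 13/2

d=39 v_max=13/2 a_max=13/4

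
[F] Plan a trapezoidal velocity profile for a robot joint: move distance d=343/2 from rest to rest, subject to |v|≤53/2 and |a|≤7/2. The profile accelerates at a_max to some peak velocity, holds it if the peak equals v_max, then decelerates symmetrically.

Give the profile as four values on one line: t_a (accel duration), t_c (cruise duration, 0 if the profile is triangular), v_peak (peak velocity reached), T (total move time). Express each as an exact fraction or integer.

t_a=7 t_c=0 v_peak=49/2 T=14

(v_max)²/a_max = (53/2)²/(7/2) = 2809/14
343/2 < 2809/14 → triangular
v_peak = √(343/2·7/2) = √(2401/4) = 49/2
t_a = (49/2)/(7/2) = 7; t_c = 0
T = 2·7 = 14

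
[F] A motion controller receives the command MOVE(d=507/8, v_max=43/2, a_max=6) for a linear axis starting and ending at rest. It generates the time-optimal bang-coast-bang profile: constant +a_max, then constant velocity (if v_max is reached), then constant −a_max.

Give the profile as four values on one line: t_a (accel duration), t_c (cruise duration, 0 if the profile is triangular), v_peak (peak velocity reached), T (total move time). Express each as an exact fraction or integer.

vₘ²/aₘ = (43/2)²/6 = 1849/24
507/8 < 1849/24 so t_c = 0
v_peak = √(507/8·6) = √(1521/4) = 39/2
t_a = (39/2)/6 = 13/4; t_c = 0
T = 2·13/4 = 13/2

t_a=13/4 t_c=0 v_peak=39/2 T=13/2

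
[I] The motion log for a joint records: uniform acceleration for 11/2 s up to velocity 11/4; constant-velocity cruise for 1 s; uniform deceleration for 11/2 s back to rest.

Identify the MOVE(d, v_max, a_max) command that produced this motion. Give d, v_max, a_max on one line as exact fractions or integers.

d=143/8 v_max=11/4 a_max=1/2

a_max = (11/4)/(11/2) = 1/2
d_a = ½·11/4·11/2 = 121/16; d_c = 11/4·1 = 11/4
d = 2·121/16 + 11/4 = 143/8
t_c = 1 > 0 ⇒ limit active, v_max = 11/4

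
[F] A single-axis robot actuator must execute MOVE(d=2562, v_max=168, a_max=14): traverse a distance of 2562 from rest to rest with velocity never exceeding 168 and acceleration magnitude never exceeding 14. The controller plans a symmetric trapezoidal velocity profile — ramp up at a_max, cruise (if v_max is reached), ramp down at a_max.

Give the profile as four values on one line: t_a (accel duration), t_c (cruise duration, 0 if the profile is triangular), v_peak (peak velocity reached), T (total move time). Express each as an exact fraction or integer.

vₘ²/aₘ = 168²/14 = 2016
2562 ≥ 2016 → trapezoidal
t_a = 168/14 = 12; v_peak = 168
d_cruise = 2562 − 2016 = 546; t_c = 546/168 = 13/4
T = 2·12 + 13/4 = 109/4

t_a=12 t_c=13/4 v_peak=168 T=109/4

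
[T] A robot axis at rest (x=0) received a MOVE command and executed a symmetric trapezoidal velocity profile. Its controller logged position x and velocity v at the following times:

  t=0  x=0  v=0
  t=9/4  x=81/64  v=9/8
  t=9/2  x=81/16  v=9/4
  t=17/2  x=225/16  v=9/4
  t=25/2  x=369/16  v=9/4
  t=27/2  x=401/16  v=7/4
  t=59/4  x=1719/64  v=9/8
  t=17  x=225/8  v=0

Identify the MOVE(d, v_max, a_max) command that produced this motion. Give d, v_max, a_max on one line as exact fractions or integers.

d=225/8 v_max=9/4 a_max=1/2

final state: t=17, x=225/8, v=0 → d = 225/8
a_max = (9/8−0)/(9/4−0) = 1/2
max v = 9/4 over t∈[9/2,25/2] → v_max = 9/4
check: 9/4·(9/2+8) = 225/8 ✓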